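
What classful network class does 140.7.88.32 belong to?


First octet: 140
Binary: 10001100
10xxxxxx -> Class B (128-191)
Class B, default mask 255.255.0.0 (/16)


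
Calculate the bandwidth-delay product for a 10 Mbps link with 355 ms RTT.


BDP = bandwidth * RTT
= 10 Mbps * 355 ms
= 10 * 1e6 * 355 / 1000 bits
= 3550000 bits
= 443750 bytes
= 433.3496 KB
BDP = 3550000 bits (443750 bytes)


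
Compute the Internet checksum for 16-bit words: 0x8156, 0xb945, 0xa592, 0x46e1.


Sum all words (with carry folding):
+ 0x8156 = 0x8156
+ 0xb945 = 0x3a9c
+ 0xa592 = 0xe02e
+ 0x46e1 = 0x2710
One's complement: ~0x2710
Checksum = 0xd8ef


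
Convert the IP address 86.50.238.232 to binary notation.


86 = 01010110
50 = 00110010
238 = 11101110
232 = 11101000
Binary: 01010110.00110010.11101110.11101000


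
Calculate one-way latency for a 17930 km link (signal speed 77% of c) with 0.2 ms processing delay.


Speed = 0.77 * 3e5 km/s = 231000 km/s
Propagation delay = 17930 / 231000 = 0.0776 s = 77.619 ms
Processing delay = 0.2 ms
Total one-way latency = 77.819 ms


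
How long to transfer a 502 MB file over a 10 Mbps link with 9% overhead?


Effective throughput = 10 * (1 - 9/100) = 9.1 Mbps
File size in Mb = 502 * 8 = 4016 Mb
Time = 4016 / 9.1
Time = 441.3187 seconds


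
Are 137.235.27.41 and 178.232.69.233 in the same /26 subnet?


Mask: 255.255.255.192
137.235.27.41 AND mask = 137.235.27.0
178.232.69.233 AND mask = 178.232.69.192
No, different subnets (137.235.27.0 vs 178.232.69.192)


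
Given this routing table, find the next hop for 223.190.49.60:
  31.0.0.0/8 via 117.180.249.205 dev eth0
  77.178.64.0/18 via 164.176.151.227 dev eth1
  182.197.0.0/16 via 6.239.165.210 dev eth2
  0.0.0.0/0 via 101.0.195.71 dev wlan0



Longest prefix match for 223.190.49.60:
  /8 31.0.0.0: no
  /18 77.178.64.0: no
  /16 182.197.0.0: no
  /0 0.0.0.0: MATCH
Selected: next-hop 101.0.195.71 via wlan0 (matched /0)


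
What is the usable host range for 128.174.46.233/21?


Network: 128.174.40.0
Broadcast: 128.174.47.255
First usable = network + 1
Last usable = broadcast - 1
Range: 128.174.40.1 to 128.174.47.254


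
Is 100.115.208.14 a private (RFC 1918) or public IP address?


RFC 1918 private ranges:
  10.0.0.0/8 (10.0.0.0 - 10.255.255.255)
  172.16.0.0/12 (172.16.0.0 - 172.31.255.255)
  192.168.0.0/16 (192.168.0.0 - 192.168.255.255)
Public (not in any RFC 1918 range)


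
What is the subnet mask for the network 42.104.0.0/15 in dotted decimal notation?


/15 means 15 network bits, 17 host bits
Binary: 11111111111111100000000000000000
Mask: 255.254.0.0


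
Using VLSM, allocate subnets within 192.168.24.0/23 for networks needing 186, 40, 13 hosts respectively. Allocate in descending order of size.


186 hosts -> /24 (254 usable): 192.168.24.0/24
40 hosts -> /26 (62 usable): 192.168.25.0/26
13 hosts -> /28 (14 usable): 192.168.25.64/28
Allocation: 192.168.24.0/24 (186 hosts, 254 usable); 192.168.25.0/26 (40 hosts, 62 usable); 192.168.25.64/28 (13 hosts, 14 usable)


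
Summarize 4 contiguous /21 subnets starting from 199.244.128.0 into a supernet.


Original prefix: /21
Number of subnets: 4 = 2^2
New prefix = 21 - 2 = 19
Supernet: 199.244.128.0/19


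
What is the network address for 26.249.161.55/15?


IP:   00011010.11111001.10100001.00110111
Mask: 11111111.11111110.00000000.00000000
AND operation:
Net:  00011010.11111000.00000000.00000000
Network: 26.248.0.0/15


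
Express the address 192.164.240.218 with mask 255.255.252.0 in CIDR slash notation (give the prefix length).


Binary: 11111111.11111111.11111100.00000000
Count leading 1s
Prefix: /22


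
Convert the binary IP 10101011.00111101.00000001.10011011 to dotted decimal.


10101011 = 171
00111101 = 61
00000001 = 1
10011011 = 155
IP: 171.61.1.155


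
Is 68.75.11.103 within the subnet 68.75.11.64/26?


Subnet network: 68.75.11.64
Test IP AND mask: 68.75.11.64
Yes, 68.75.11.103 is in 68.75.11.64/26


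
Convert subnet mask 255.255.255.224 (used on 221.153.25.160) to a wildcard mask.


Subnet mask: 255.255.255.224
Wildcard = 255.255.255.255 - subnet mask
255 - 255 = 0
255 - 255 = 0
255 - 255 = 0
255 - 224 = 31
Wildcard: 0.0.0.31


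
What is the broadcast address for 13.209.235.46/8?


Network: 13.0.0.0/8
Host bits = 24
Set all host bits to 1:
Broadcast: 13.255.255.255


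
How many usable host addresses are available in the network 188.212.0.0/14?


Host bits = 32 - 14 = 18
Total addresses = 2^18 = 262144
Usable = total - 2 (network and broadcast)
Usable hosts: 262142


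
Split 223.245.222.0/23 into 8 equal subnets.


New prefix = 23 + 3 = 26
Each subnet has 64 addresses
  223.245.222.0/26
  223.245.222.64/26
  223.245.222.128/26
  223.245.222.192/26
  223.245.223.0/26
  223.245.223.64/26
  223.245.223.128/26
  223.245.223.192/26
Subnets: 223.245.222.0/26, 223.245.222.64/26, 223.245.222.128/26, 223.245.222.192/26, 223.245.223.0/26, 223.245.223.64/26, 223.245.223.128/26, 223.245.223.192/26


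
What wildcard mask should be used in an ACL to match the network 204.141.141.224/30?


Subnet mask: 255.255.255.252
Wildcard = 255.255.255.255 - subnet mask
255 - 255 = 0
255 - 255 = 0
255 - 255 = 0
255 - 252 = 3
Wildcard: 0.0.0.3


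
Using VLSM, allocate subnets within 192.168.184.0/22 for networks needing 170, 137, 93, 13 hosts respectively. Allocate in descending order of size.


170 hosts -> /24 (254 usable): 192.168.184.0/24
137 hosts -> /24 (254 usable): 192.168.185.0/24
93 hosts -> /25 (126 usable): 192.168.186.0/25
13 hosts -> /28 (14 usable): 192.168.186.128/28
Allocation: 192.168.184.0/24 (170 hosts, 254 usable); 192.168.185.0/24 (137 hosts, 254 usable); 192.168.186.0/25 (93 hosts, 126 usable); 192.168.186.128/28 (13 hosts, 14 usable)


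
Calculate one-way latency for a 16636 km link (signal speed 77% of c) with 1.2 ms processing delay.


Speed = 0.77 * 3e5 km/s = 231000 km/s
Propagation delay = 16636 / 231000 = 0.072 s = 72.0173 ms
Processing delay = 1.2 ms
Total one-way latency = 73.2173 ms


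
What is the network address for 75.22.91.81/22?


IP:   01001011.00010110.01011011.01010001
Mask: 11111111.11111111.11111100.00000000
AND operation:
Net:  01001011.00010110.01011000.00000000
Network: 75.22.88.0/22


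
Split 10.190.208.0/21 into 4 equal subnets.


New prefix = 21 + 2 = 23
Each subnet has 512 addresses
  10.190.208.0/23
  10.190.210.0/23
  10.190.212.0/23
  10.190.214.0/23
Subnets: 10.190.208.0/23, 10.190.210.0/23, 10.190.212.0/23, 10.190.214.0/23


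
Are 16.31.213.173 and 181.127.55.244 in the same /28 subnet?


Mask: 255.255.255.240
16.31.213.173 AND mask = 16.31.213.160
181.127.55.244 AND mask = 181.127.55.240
No, different subnets (16.31.213.160 vs 181.127.55.240)


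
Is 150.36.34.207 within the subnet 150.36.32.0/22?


Subnet network: 150.36.32.0
Test IP AND mask: 150.36.32.0
Yes, 150.36.34.207 is in 150.36.32.0/22


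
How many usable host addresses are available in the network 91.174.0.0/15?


Host bits = 32 - 15 = 17
Total addresses = 2^17 = 131072
Usable = total - 2 (network and broadcast)
Usable hosts: 131070


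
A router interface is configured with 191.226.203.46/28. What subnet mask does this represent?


/28 means 28 network bits, 4 host bits
Binary: 11111111111111111111111111110000
Mask: 255.255.255.240


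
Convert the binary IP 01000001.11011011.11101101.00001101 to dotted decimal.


01000001 = 65
11011011 = 219
11101101 = 237
00001101 = 13
IP: 65.219.237.13


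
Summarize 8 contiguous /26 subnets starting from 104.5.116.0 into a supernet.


Original prefix: /26
Number of subnets: 8 = 2^3
New prefix = 26 - 3 = 23
Supernet: 104.5.116.0/23


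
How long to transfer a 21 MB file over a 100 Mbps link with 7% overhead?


Effective throughput = 100 * (1 - 7/100) = 93 Mbps
File size in Mb = 21 * 8 = 168 Mb
Time = 168 / 93
Time = 1.8065 seconds


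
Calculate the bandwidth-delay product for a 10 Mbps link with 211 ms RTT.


BDP = bandwidth * RTT
= 10 Mbps * 211 ms
= 10 * 1e6 * 211 / 1000 bits
= 2110000 bits
= 263750 bytes
= 257.5684 KB
BDP = 2110000 bits (263750 bytes)


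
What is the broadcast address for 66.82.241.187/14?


Network: 66.80.0.0/14
Host bits = 18
Set all host bits to 1:
Broadcast: 66.83.255.255


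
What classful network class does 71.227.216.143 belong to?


First octet: 71
Binary: 01000111
0xxxxxxx -> Class A (1-126)
Class A, default mask 255.0.0.0 (/8)


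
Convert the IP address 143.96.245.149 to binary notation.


143 = 10001111
96 = 01100000
245 = 11110101
149 = 10010101
Binary: 10001111.01100000.11110101.10010101


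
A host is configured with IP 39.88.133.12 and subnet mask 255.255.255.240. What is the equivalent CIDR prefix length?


Binary: 11111111.11111111.11111111.11110000
Count leading 1s
Prefix: /28


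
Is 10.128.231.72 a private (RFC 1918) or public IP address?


RFC 1918 private ranges:
  10.0.0.0/8 (10.0.0.0 - 10.255.255.255)
  172.16.0.0/12 (172.16.0.0 - 172.31.255.255)
  192.168.0.0/16 (192.168.0.0 - 192.168.255.255)
Private (in 10.0.0.0/8)


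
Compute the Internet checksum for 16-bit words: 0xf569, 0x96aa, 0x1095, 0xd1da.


Sum all words (with carry folding):
+ 0xf569 = 0xf569
+ 0x96aa = 0x8c14
+ 0x1095 = 0x9ca9
+ 0xd1da = 0x6e84
One's complement: ~0x6e84
Checksum = 0x917b


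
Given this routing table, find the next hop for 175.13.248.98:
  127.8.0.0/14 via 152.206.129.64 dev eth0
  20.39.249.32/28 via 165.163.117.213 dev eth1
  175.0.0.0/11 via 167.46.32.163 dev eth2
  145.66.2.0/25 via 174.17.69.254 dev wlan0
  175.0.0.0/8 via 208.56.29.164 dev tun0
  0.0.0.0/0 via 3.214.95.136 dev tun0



Longest prefix match for 175.13.248.98:
  /14 127.8.0.0: no
  /28 20.39.249.32: no
  /11 175.0.0.0: MATCH
  /25 145.66.2.0: no
  /8 175.0.0.0: MATCH
  /0 0.0.0.0: MATCH
Selected: next-hop 167.46.32.163 via eth2 (matched /11)


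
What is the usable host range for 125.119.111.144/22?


Network: 125.119.108.0
Broadcast: 125.119.111.255
First usable = network + 1
Last usable = broadcast - 1
Range: 125.119.108.1 to 125.119.111.254


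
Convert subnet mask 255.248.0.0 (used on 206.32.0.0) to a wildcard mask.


Subnet mask: 255.248.0.0
Wildcard = 255.255.255.255 - subnet mask
255 - 255 = 0
255 - 248 = 7
255 - 0 = 255
255 - 0 = 255
Wildcard: 0.7.255.255


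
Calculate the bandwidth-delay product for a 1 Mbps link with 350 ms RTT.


BDP = bandwidth * RTT
= 1 Mbps * 350 ms
= 1 * 1e6 * 350 / 1000 bits
= 350000 bits
= 43750 bytes
= 42.7246 KB
BDP = 350000 bits (43750 bytes)


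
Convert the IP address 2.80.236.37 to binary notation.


2 = 00000010
80 = 01010000
236 = 11101100
37 = 00100101
Binary: 00000010.01010000.11101100.00100101


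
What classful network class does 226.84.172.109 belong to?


First octet: 226
Binary: 11100010
1110xxxx -> Class D (224-239)
Class D (multicast), default mask N/A


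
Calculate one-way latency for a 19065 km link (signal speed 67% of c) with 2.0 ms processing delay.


Speed = 0.67 * 3e5 km/s = 201000 km/s
Propagation delay = 19065 / 201000 = 0.0949 s = 94.8507 ms
Processing delay = 2.0 ms
Total one-way latency = 96.8507 ms


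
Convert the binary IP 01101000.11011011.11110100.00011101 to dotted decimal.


01101000 = 104
11011011 = 219
11110100 = 244
00011101 = 29
IP: 104.219.244.29


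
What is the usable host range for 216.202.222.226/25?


Network: 216.202.222.128
Broadcast: 216.202.222.255
First usable = network + 1
Last usable = broadcast - 1
Range: 216.202.222.129 to 216.202.222.254


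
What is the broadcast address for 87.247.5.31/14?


Network: 87.244.0.0/14
Host bits = 18
Set all host bits to 1:
Broadcast: 87.247.255.255


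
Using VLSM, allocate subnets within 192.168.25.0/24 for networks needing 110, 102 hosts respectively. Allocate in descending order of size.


110 hosts -> /25 (126 usable): 192.168.25.0/25
102 hosts -> /25 (126 usable): 192.168.25.128/25
Allocation: 192.168.25.0/25 (110 hosts, 126 usable); 192.168.25.128/25 (102 hosts, 126 usable)


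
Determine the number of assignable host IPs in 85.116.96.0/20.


Host bits = 32 - 20 = 12
Total addresses = 2^12 = 4096
Usable = total - 2 (network and broadcast)
Usable hosts: 4094


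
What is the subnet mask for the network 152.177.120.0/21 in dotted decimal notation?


/21 means 21 network bits, 11 host bits
Binary: 11111111111111111111100000000000
Mask: 255.255.248.0


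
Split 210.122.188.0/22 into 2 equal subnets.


New prefix = 22 + 1 = 23
Each subnet has 512 addresses
  210.122.188.0/23
  210.122.190.0/23
Subnets: 210.122.188.0/23, 210.122.190.0/23


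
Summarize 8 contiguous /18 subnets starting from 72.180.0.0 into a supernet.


Original prefix: /18
Number of subnets: 8 = 2^3
New prefix = 18 - 3 = 15
Supernet: 72.180.0.0/15


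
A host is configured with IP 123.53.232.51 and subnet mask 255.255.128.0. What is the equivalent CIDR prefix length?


Binary: 11111111.11111111.10000000.00000000
Count leading 1s
Prefix: /17


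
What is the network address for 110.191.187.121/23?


IP:   01101110.10111111.10111011.01111001
Mask: 11111111.11111111.11111110.00000000
AND operation:
Net:  01101110.10111111.10111010.00000000
Network: 110.191.186.0/23


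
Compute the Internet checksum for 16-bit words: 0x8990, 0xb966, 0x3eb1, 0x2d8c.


Sum all words (with carry folding):
+ 0x8990 = 0x8990
+ 0xb966 = 0x42f7
+ 0x3eb1 = 0x81a8
+ 0x2d8c = 0xaf34
One's complement: ~0xaf34
Checksum = 0x50cb


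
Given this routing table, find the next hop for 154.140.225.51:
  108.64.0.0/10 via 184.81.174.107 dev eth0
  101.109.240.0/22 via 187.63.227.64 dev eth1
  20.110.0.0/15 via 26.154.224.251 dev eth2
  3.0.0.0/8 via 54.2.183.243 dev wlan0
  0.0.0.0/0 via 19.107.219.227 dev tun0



Longest prefix match for 154.140.225.51:
  /10 108.64.0.0: no
  /22 101.109.240.0: no
  /15 20.110.0.0: no
  /8 3.0.0.0: no
  /0 0.0.0.0: MATCH
Selected: next-hop 19.107.219.227 via tun0 (matched /0)


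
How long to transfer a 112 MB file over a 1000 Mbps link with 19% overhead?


Effective throughput = 1000 * (1 - 19/100) = 810 Mbps
File size in Mb = 112 * 8 = 896 Mb
Time = 896 / 810
Time = 1.1062 seconds


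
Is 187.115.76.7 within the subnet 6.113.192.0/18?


Subnet network: 6.113.192.0
Test IP AND mask: 187.115.64.0
No, 187.115.76.7 is not in 6.113.192.0/18


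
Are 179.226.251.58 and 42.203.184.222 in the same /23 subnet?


Mask: 255.255.254.0
179.226.251.58 AND mask = 179.226.250.0
42.203.184.222 AND mask = 42.203.184.0
No, different subnets (179.226.250.0 vs 42.203.184.0)


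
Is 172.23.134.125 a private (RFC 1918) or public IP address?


RFC 1918 private ranges:
  10.0.0.0/8 (10.0.0.0 - 10.255.255.255)
  172.16.0.0/12 (172.16.0.0 - 172.31.255.255)
  192.168.0.0/16 (192.168.0.0 - 192.168.255.255)
Private (in 172.16.0.0/12)


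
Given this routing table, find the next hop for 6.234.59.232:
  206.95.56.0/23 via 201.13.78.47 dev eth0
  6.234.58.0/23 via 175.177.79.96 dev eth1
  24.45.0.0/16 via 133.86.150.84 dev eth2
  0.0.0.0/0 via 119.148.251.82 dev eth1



Longest prefix match for 6.234.59.232:
  /23 206.95.56.0: no
  /23 6.234.58.0: MATCH
  /16 24.45.0.0: no
  /0 0.0.0.0: MATCH
Selected: next-hop 175.177.79.96 via eth1 (matched /23)


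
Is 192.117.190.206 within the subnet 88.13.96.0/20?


Subnet network: 88.13.96.0
Test IP AND mask: 192.117.176.0
No, 192.117.190.206 is not in 88.13.96.0/20


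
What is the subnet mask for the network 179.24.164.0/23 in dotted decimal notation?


/23 means 23 network bits, 9 host bits
Binary: 11111111111111111111111000000000
Mask: 255.255.254.0


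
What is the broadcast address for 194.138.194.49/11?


Network: 194.128.0.0/11
Host bits = 21
Set all host bits to 1:
Broadcast: 194.159.255.255


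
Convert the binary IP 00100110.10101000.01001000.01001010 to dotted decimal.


00100110 = 38
10101000 = 168
01001000 = 72
01001010 = 74
IP: 38.168.72.74


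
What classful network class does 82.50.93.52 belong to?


First octet: 82
Binary: 01010010
0xxxxxxx -> Class A (1-126)
Class A, default mask 255.0.0.0 (/8)


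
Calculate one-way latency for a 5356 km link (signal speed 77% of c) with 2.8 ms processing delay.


Speed = 0.77 * 3e5 km/s = 231000 km/s
Propagation delay = 5356 / 231000 = 0.0232 s = 23.1861 ms
Processing delay = 2.8 ms
Total one-way latency = 25.9861 ms


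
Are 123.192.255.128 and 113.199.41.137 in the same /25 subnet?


Mask: 255.255.255.128
123.192.255.128 AND mask = 123.192.255.128
113.199.41.137 AND mask = 113.199.41.128
No, different subnets (123.192.255.128 vs 113.199.41.128)


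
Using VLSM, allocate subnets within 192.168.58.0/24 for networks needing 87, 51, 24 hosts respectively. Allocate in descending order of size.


87 hosts -> /25 (126 usable): 192.168.58.0/25
51 hosts -> /26 (62 usable): 192.168.58.128/26
24 hosts -> /27 (30 usable): 192.168.58.192/27
Allocation: 192.168.58.0/25 (87 hosts, 126 usable); 192.168.58.128/26 (51 hosts, 62 usable); 192.168.58.192/27 (24 hosts, 30 usable)


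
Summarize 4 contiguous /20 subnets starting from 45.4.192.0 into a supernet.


Original prefix: /20
Number of subnets: 4 = 2^2
New prefix = 20 - 2 = 18
Supernet: 45.4.192.0/18


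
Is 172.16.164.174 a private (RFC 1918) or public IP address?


RFC 1918 private ranges:
  10.0.0.0/8 (10.0.0.0 - 10.255.255.255)
  172.16.0.0/12 (172.16.0.0 - 172.31.255.255)
  192.168.0.0/16 (192.168.0.0 - 192.168.255.255)
Private (in 172.16.0.0/12)


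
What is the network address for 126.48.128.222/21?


IP:   01111110.00110000.10000000.11011110
Mask: 11111111.11111111.11111000.00000000
AND operation:
Net:  01111110.00110000.10000000.00000000
Network: 126.48.128.0/21


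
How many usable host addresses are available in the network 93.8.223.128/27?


Host bits = 32 - 27 = 5
Total addresses = 2^5 = 32
Usable = total - 2 (network and broadcast)
Usable hosts: 30


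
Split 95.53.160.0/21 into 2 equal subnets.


New prefix = 21 + 1 = 22
Each subnet has 1024 addresses
  95.53.160.0/22
  95.53.164.0/22
Subnets: 95.53.160.0/22, 95.53.164.0/22


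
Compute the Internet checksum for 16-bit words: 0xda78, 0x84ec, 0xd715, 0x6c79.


Sum all words (with carry folding):
+ 0xda78 = 0xda78
+ 0x84ec = 0x5f65
+ 0xd715 = 0x367b
+ 0x6c79 = 0xa2f4
One's complement: ~0xa2f4
Checksum = 0x5d0b


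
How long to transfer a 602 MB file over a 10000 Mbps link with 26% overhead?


Effective throughput = 10000 * (1 - 26/100) = 7400 Mbps
File size in Mb = 602 * 8 = 4816 Mb
Time = 4816 / 7400
Time = 0.6508 seconds


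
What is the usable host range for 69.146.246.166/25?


Network: 69.146.246.128
Broadcast: 69.146.246.255
First usable = network + 1
Last usable = broadcast - 1
Range: 69.146.246.129 to 69.146.246.254


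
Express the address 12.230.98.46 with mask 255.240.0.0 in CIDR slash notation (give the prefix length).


Binary: 11111111.11110000.00000000.00000000
Count leading 1s
Prefix: /12


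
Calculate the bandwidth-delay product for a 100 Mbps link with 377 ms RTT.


BDP = bandwidth * RTT
= 100 Mbps * 377 ms
= 100 * 1e6 * 377 / 1000 bits
= 37700000 bits
= 4712500 bytes
= 4602.0508 KB
BDP = 37700000 bits (4712500 bytes)


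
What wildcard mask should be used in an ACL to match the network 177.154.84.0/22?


Subnet mask: 255.255.252.0
Wildcard = 255.255.255.255 - subnet mask
255 - 255 = 0
255 - 255 = 0
255 - 252 = 3
255 - 0 = 255
Wildcard: 0.0.3.255


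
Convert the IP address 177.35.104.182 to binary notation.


177 = 10110001
35 = 00100011
104 = 01101000
182 = 10110110
Binary: 10110001.00100011.01101000.10110110


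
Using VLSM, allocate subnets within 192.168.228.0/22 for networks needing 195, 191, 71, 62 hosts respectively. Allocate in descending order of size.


195 hosts -> /24 (254 usable): 192.168.228.0/24
191 hosts -> /24 (254 usable): 192.168.229.0/24
71 hosts -> /25 (126 usable): 192.168.230.0/25
62 hosts -> /26 (62 usable): 192.168.230.128/26
Allocation: 192.168.228.0/24 (195 hosts, 254 usable); 192.168.229.0/24 (191 hosts, 254 usable); 192.168.230.0/25 (71 hosts, 126 usable); 192.168.230.128/26 (62 hosts, 62 usable)


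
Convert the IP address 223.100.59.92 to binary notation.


223 = 11011111
100 = 01100100
59 = 00111011
92 = 01011100
Binary: 11011111.01100100.00111011.01011100


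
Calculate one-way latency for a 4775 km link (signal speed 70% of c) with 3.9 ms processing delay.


Speed = 0.7 * 3e5 km/s = 210000 km/s
Propagation delay = 4775 / 210000 = 0.0227 s = 22.7381 ms
Processing delay = 3.9 ms
Total one-way latency = 26.6381 ms


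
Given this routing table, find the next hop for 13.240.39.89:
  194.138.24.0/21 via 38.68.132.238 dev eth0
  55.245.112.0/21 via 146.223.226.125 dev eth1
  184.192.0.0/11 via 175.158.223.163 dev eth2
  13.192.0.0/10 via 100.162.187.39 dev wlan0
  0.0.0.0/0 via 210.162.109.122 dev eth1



Longest prefix match for 13.240.39.89:
  /21 194.138.24.0: no
  /21 55.245.112.0: no
  /11 184.192.0.0: no
  /10 13.192.0.0: MATCH
  /0 0.0.0.0: MATCH
Selected: next-hop 100.162.187.39 via wlan0 (matched /10)


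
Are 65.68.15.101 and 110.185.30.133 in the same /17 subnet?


Mask: 255.255.128.0
65.68.15.101 AND mask = 65.68.0.0
110.185.30.133 AND mask = 110.185.0.0
No, different subnets (65.68.0.0 vs 110.185.0.0)


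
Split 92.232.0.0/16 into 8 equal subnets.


New prefix = 16 + 3 = 19
Each subnet has 8192 addresses
  92.232.0.0/19
  92.232.32.0/19
  92.232.64.0/19
  92.232.96.0/19
  92.232.128.0/19
  92.232.160.0/19
  92.232.192.0/19
  92.232.224.0/19
Subnets: 92.232.0.0/19, 92.232.32.0/19, 92.232.64.0/19, 92.232.96.0/19, 92.232.128.0/19, 92.232.160.0/19, 92.232.192.0/19, 92.232.224.0/19


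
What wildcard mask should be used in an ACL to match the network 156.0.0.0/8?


Subnet mask: 255.0.0.0
Wildcard = 255.255.255.255 - subnet mask
255 - 255 = 0
255 - 0 = 255
255 - 0 = 255
255 - 0 = 255
Wildcard: 0.255.255.255


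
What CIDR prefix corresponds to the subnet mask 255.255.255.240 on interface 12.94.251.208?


Binary: 11111111.11111111.11111111.11110000
Count leading 1s
Prefix: /28


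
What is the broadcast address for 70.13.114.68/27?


Network: 70.13.114.64/27
Host bits = 5
Set all host bits to 1:
Broadcast: 70.13.114.95


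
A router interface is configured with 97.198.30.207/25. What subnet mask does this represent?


/25 means 25 network bits, 7 host bits
Binary: 11111111111111111111111110000000
Mask: 255.255.255.128


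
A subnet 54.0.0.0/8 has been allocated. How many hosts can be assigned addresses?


Host bits = 32 - 8 = 24
Total addresses = 2^24 = 16777216
Usable = total - 2 (network and broadcast)
Usable hosts: 16777214


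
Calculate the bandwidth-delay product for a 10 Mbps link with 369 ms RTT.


BDP = bandwidth * RTT
= 10 Mbps * 369 ms
= 10 * 1e6 * 369 / 1000 bits
= 3690000 bits
= 461250 bytes
= 450.4395 KB
BDP = 3690000 bits (461250 bytes)


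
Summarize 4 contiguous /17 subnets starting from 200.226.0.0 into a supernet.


Original prefix: /17
Number of subnets: 4 = 2^2
New prefix = 17 - 2 = 15
Supernet: 200.226.0.0/15


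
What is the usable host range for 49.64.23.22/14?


Network: 49.64.0.0
Broadcast: 49.67.255.255
First usable = network + 1
Last usable = broadcast - 1
Range: 49.64.0.1 to 49.67.255.254


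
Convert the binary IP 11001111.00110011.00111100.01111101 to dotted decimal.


11001111 = 207
00110011 = 51
00111100 = 60
01111101 = 125
IP: 207.51.60.125


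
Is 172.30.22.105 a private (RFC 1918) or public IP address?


RFC 1918 private ranges:
  10.0.0.0/8 (10.0.0.0 - 10.255.255.255)
  172.16.0.0/12 (172.16.0.0 - 172.31.255.255)
  192.168.0.0/16 (192.168.0.0 - 192.168.255.255)
Private (in 172.16.0.0/12)


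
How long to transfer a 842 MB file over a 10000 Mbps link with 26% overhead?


Effective throughput = 10000 * (1 - 26/100) = 7400 Mbps
File size in Mb = 842 * 8 = 6736 Mb
Time = 6736 / 7400
Time = 0.9103 seconds


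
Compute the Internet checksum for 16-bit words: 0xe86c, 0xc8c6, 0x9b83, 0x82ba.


Sum all words (with carry folding):
+ 0xe86c = 0xe86c
+ 0xc8c6 = 0xb133
+ 0x9b83 = 0x4cb7
+ 0x82ba = 0xcf71
One's complement: ~0xcf71
Checksum = 0x308e


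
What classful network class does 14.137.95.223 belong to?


First octet: 14
Binary: 00001110
0xxxxxxx -> Class A (1-126)
Class A, default mask 255.0.0.0 (/8)


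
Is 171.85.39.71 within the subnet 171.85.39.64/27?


Subnet network: 171.85.39.64
Test IP AND mask: 171.85.39.64
Yes, 171.85.39.71 is in 171.85.39.64/27


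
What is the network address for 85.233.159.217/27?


IP:   01010101.11101001.10011111.11011001
Mask: 11111111.11111111.11111111.11100000
AND operation:
Net:  01010101.11101001.10011111.11000000
Network: 85.233.159.192/27


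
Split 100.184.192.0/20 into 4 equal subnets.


New prefix = 20 + 2 = 22
Each subnet has 1024 addresses
  100.184.192.0/22
  100.184.196.0/22
  100.184.200.0/22
  100.184.204.0/22
Subnets: 100.184.192.0/22, 100.184.196.0/22, 100.184.200.0/22, 100.184.204.0/22


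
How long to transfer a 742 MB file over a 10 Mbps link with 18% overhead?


Effective throughput = 10 * (1 - 18/100) = 8.2 Mbps
File size in Mb = 742 * 8 = 5936 Mb
Time = 5936 / 8.2
Time = 723.9024 seconds


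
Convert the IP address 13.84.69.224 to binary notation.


13 = 00001101
84 = 01010100
69 = 01000101
224 = 11100000
Binary: 00001101.01010100.01000101.11100000


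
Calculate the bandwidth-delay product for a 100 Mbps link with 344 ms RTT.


BDP = bandwidth * RTT
= 100 Mbps * 344 ms
= 100 * 1e6 * 344 / 1000 bits
= 34400000 bits
= 4300000 bytes
= 4199.2188 KB
BDP = 34400000 bits (4300000 bytes)


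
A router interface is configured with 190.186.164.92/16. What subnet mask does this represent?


/16 means 16 network bits, 16 host bits
Binary: 11111111111111110000000000000000
Mask: 255.255.0.0


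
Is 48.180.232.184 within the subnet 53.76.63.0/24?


Subnet network: 53.76.63.0
Test IP AND mask: 48.180.232.0
No, 48.180.232.184 is not in 53.76.63.0/24


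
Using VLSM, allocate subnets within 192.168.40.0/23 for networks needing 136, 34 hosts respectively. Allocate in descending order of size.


136 hosts -> /24 (254 usable): 192.168.40.0/24
34 hosts -> /26 (62 usable): 192.168.41.0/26
Allocation: 192.168.40.0/24 (136 hosts, 254 usable); 192.168.41.0/26 (34 hosts, 62 usable)


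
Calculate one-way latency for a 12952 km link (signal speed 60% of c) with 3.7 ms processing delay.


Speed = 0.6 * 3e5 km/s = 180000 km/s
Propagation delay = 12952 / 180000 = 0.072 s = 71.9556 ms
Processing delay = 3.7 ms
Total one-way latency = 75.6556 ms


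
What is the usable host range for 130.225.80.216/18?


Network: 130.225.64.0
Broadcast: 130.225.127.255
First usable = network + 1
Last usable = broadcast - 1
Range: 130.225.64.1 to 130.225.127.254


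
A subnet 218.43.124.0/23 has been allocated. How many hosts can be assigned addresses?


Host bits = 32 - 23 = 9
Total addresses = 2^9 = 512
Usable = total - 2 (network and broadcast)
Usable hosts: 510


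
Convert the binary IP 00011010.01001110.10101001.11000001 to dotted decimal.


00011010 = 26
01001110 = 78
10101001 = 169
11000001 = 193
IP: 26.78.169.193


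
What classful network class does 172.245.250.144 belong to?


First octet: 172
Binary: 10101100
10xxxxxx -> Class B (128-191)
Class B, default mask 255.255.0.0 (/16)


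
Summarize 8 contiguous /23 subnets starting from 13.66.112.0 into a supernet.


Original prefix: /23
Number of subnets: 8 = 2^3
New prefix = 23 - 3 = 20
Supernet: 13.66.112.0/20


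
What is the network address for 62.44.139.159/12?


IP:   00111110.00101100.10001011.10011111
Mask: 11111111.11110000.00000000.00000000
AND operation:
Net:  00111110.00100000.00000000.00000000
Network: 62.32.0.0/12


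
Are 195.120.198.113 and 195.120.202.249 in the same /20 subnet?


Mask: 255.255.240.0
195.120.198.113 AND mask = 195.120.192.0
195.120.202.249 AND mask = 195.120.192.0
Yes, same subnet (195.120.192.0)


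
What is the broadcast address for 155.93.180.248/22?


Network: 155.93.180.0/22
Host bits = 10
Set all host bits to 1:
Broadcast: 155.93.183.255


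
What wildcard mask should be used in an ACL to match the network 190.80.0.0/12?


Subnet mask: 255.240.0.0
Wildcard = 255.255.255.255 - subnet mask
255 - 255 = 0
255 - 240 = 15
255 - 0 = 255
255 - 0 = 255
Wildcard: 0.15.255.255


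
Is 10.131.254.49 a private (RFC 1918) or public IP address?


RFC 1918 private ranges:
  10.0.0.0/8 (10.0.0.0 - 10.255.255.255)
  172.16.0.0/12 (172.16.0.0 - 172.31.255.255)
  192.168.0.0/16 (192.168.0.0 - 192.168.255.255)
Private (in 10.0.0.0/8)


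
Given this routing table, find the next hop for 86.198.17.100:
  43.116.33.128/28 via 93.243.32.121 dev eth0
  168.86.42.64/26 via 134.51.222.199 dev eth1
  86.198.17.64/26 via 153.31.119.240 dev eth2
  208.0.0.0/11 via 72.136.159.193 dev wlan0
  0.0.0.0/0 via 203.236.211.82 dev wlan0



Longest prefix match for 86.198.17.100:
  /28 43.116.33.128: no
  /26 168.86.42.64: no
  /26 86.198.17.64: MATCH
  /11 208.0.0.0: no
  /0 0.0.0.0: MATCH
Selected: next-hop 153.31.119.240 via eth2 (matched /26)


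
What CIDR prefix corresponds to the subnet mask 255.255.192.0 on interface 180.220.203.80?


Binary: 11111111.11111111.11000000.00000000
Count leading 1s
Prefix: /18


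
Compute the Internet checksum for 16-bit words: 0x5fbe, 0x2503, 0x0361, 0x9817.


Sum all words (with carry folding):
+ 0x5fbe = 0x5fbe
+ 0x2503 = 0x84c1
+ 0x0361 = 0x8822
+ 0x9817 = 0x203a
One's complement: ~0x203a
Checksum = 0xdfc5


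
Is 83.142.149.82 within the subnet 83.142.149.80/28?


Subnet network: 83.142.149.80
Test IP AND mask: 83.142.149.80
Yes, 83.142.149.82 is in 83.142.149.80/28


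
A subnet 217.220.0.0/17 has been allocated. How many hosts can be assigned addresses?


Host bits = 32 - 17 = 15
Total addresses = 2^15 = 32768
Usable = total - 2 (network and broadcast)
Usable hosts: 32766


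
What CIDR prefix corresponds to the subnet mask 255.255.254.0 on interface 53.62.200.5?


Binary: 11111111.11111111.11111110.00000000
Count leading 1s
Prefix: /23


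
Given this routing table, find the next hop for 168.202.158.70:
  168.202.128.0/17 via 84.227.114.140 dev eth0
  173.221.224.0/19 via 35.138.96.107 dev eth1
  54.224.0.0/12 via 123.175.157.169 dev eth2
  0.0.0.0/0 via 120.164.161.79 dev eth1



Longest prefix match for 168.202.158.70:
  /17 168.202.128.0: MATCH
  /19 173.221.224.0: no
  /12 54.224.0.0: no
  /0 0.0.0.0: MATCH
Selected: next-hop 84.227.114.140 via eth0 (matched /17)


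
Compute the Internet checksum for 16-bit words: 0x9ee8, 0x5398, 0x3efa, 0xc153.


Sum all words (with carry folding):
+ 0x9ee8 = 0x9ee8
+ 0x5398 = 0xf280
+ 0x3efa = 0x317b
+ 0xc153 = 0xf2ce
One's complement: ~0xf2ce
Checksum = 0x0d31


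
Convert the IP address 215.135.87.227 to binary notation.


215 = 11010111
135 = 10000111
87 = 01010111
227 = 11100011
Binary: 11010111.10000111.01010111.11100011


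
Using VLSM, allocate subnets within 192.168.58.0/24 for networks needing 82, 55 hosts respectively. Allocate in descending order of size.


82 hosts -> /25 (126 usable): 192.168.58.0/25
55 hosts -> /26 (62 usable): 192.168.58.128/26
Allocation: 192.168.58.0/25 (82 hosts, 126 usable); 192.168.58.128/26 (55 hosts, 62 usable)


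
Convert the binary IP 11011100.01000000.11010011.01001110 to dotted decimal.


11011100 = 220
01000000 = 64
11010011 = 211
01001110 = 78
IP: 220.64.211.78


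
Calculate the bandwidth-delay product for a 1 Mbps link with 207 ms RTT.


BDP = bandwidth * RTT
= 1 Mbps * 207 ms
= 1 * 1e6 * 207 / 1000 bits
= 207000 bits
= 25875 bytes
= 25.2686 KB
BDP = 207000 bits (25875 bytes)


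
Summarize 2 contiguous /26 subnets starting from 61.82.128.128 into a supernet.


Original prefix: /26
Number of subnets: 2 = 2^1
New prefix = 26 - 1 = 25
Supernet: 61.82.128.128/25


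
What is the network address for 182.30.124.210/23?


IP:   10110110.00011110.01111100.11010010
Mask: 11111111.11111111.11111110.00000000
AND operation:
Net:  10110110.00011110.01111100.00000000
Network: 182.30.124.0/23


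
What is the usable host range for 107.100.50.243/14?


Network: 107.100.0.0
Broadcast: 107.103.255.255
First usable = network + 1
Last usable = broadcast - 1
Range: 107.100.0.1 to 107.103.255.254


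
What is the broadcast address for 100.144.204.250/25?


Network: 100.144.204.128/25
Host bits = 7
Set all host bits to 1:
Broadcast: 100.144.204.255


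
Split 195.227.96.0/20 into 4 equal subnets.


New prefix = 20 + 2 = 22
Each subnet has 1024 addresses
  195.227.96.0/22
  195.227.100.0/22
  195.227.104.0/22
  195.227.108.0/22
Subnets: 195.227.96.0/22, 195.227.100.0/22, 195.227.104.0/22, 195.227.108.0/22


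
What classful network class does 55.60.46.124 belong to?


First octet: 55
Binary: 00110111
0xxxxxxx -> Class A (1-126)
Class A, default mask 255.0.0.0 (/8)


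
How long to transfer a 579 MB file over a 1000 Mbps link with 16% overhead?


Effective throughput = 1000 * (1 - 16/100) = 840 Mbps
File size in Mb = 579 * 8 = 4632 Mb
Time = 4632 / 840
Time = 5.5143 seconds


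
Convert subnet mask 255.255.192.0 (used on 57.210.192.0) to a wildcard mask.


Subnet mask: 255.255.192.0
Wildcard = 255.255.255.255 - subnet mask
255 - 255 = 0
255 - 255 = 0
255 - 192 = 63
255 - 0 = 255
Wildcard: 0.0.63.255


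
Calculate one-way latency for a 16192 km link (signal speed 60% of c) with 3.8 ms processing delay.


Speed = 0.6 * 3e5 km/s = 180000 km/s
Propagation delay = 16192 / 180000 = 0.09 s = 89.9556 ms
Processing delay = 3.8 ms
Total one-way latency = 93.7556 ms


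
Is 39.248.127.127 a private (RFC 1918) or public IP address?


RFC 1918 private ranges:
  10.0.0.0/8 (10.0.0.0 - 10.255.255.255)
  172.16.0.0/12 (172.16.0.0 - 172.31.255.255)
  192.168.0.0/16 (192.168.0.0 - 192.168.255.255)
Public (not in any RFC 1918 range)


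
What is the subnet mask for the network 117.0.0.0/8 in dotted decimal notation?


/8 means 8 network bits, 24 host bits
Binary: 11111111000000000000000000000000
Mask: 255.0.0.0


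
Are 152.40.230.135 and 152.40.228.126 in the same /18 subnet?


Mask: 255.255.192.0
152.40.230.135 AND mask = 152.40.192.0
152.40.228.126 AND mask = 152.40.192.0
Yes, same subnet (152.40.192.0)


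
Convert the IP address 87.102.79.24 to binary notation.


87 = 01010111
102 = 01100110
79 = 01001111
24 = 00011000
Binary: 01010111.01100110.01001111.00011000


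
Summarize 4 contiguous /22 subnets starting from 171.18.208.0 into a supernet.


Original prefix: /22
Number of subnets: 4 = 2^2
New prefix = 22 - 2 = 20
Supernet: 171.18.208.0/20


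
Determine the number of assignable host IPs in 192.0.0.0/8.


Host bits = 32 - 8 = 24
Total addresses = 2^24 = 16777216
Usable = total - 2 (network and broadcast)
Usable hosts: 16777214


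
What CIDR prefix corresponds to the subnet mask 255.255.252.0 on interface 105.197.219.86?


Binary: 11111111.11111111.11111100.00000000
Count leading 1s
Prefix: /22


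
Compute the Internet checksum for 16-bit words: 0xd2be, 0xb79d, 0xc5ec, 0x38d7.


Sum all words (with carry folding):
+ 0xd2be = 0xd2be
+ 0xb79d = 0x8a5c
+ 0xc5ec = 0x5049
+ 0x38d7 = 0x8920
One's complement: ~0x8920
Checksum = 0x76df


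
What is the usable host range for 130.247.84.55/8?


Network: 130.0.0.0
Broadcast: 130.255.255.255
First usable = network + 1
Last usable = broadcast - 1
Range: 130.0.0.1 to 130.255.255.254


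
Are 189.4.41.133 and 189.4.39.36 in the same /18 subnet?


Mask: 255.255.192.0
189.4.41.133 AND mask = 189.4.0.0
189.4.39.36 AND mask = 189.4.0.0
Yes, same subnet (189.4.0.0)


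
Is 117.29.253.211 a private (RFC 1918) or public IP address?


RFC 1918 private ranges:
  10.0.0.0/8 (10.0.0.0 - 10.255.255.255)
  172.16.0.0/12 (172.16.0.0 - 172.31.255.255)
  192.168.0.0/16 (192.168.0.0 - 192.168.255.255)
Public (not in any RFC 1918 range)


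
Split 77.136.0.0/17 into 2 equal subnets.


New prefix = 17 + 1 = 18
Each subnet has 16384 addresses
  77.136.0.0/18
  77.136.64.0/18
Subnets: 77.136.0.0/18, 77.136.64.0/18


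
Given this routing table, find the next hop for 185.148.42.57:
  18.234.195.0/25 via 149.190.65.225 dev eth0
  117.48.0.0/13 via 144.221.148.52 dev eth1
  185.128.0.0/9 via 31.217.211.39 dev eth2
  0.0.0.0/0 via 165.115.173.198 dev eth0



Longest prefix match for 185.148.42.57:
  /25 18.234.195.0: no
  /13 117.48.0.0: no
  /9 185.128.0.0: MATCH
  /0 0.0.0.0: MATCH
Selected: next-hop 31.217.211.39 via eth2 (matched /9)


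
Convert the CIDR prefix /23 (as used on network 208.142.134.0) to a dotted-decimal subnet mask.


/23 means 23 network bits, 9 host bits
Binary: 11111111111111111111111000000000
Mask: 255.255.254.0


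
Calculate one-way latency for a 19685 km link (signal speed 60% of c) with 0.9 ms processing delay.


Speed = 0.6 * 3e5 km/s = 180000 km/s
Propagation delay = 19685 / 180000 = 0.1094 s = 109.3611 ms
Processing delay = 0.9 ms
Total one-way latency = 110.2611 ms


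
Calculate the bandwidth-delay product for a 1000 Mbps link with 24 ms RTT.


BDP = bandwidth * RTT
= 1000 Mbps * 24 ms
= 1000 * 1e6 * 24 / 1000 bits
= 24000000 bits
= 3000000 bytes
= 2929.6875 KB
BDP = 24000000 bits (3000000 bytes)


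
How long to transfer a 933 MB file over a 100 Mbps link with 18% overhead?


Effective throughput = 100 * (1 - 18/100) = 82 Mbps
File size in Mb = 933 * 8 = 7464 Mb
Time = 7464 / 82
Time = 91.0244 seconds


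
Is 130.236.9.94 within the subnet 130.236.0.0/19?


Subnet network: 130.236.0.0
Test IP AND mask: 130.236.0.0
Yes, 130.236.9.94 is in 130.236.0.0/19


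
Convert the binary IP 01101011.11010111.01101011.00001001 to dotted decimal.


01101011 = 107
11010111 = 215
01101011 = 107
00001001 = 9
IP: 107.215.107.9


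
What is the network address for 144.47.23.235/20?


IP:   10010000.00101111.00010111.11101011
Mask: 11111111.11111111.11110000.00000000
AND operation:
Net:  10010000.00101111.00010000.00000000
Network: 144.47.16.0/20


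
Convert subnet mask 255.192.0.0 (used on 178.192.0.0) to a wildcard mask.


Subnet mask: 255.192.0.0
Wildcard = 255.255.255.255 - subnet mask
255 - 255 = 0
255 - 192 = 63
255 - 0 = 255
255 - 0 = 255
Wildcard: 0.63.255.255


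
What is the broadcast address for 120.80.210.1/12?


Network: 120.80.0.0/12
Host bits = 20
Set all host bits to 1:
Broadcast: 120.95.255.255


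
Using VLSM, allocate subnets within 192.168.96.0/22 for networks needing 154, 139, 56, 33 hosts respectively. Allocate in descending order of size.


154 hosts -> /24 (254 usable): 192.168.96.0/24
139 hosts -> /24 (254 usable): 192.168.97.0/24
56 hosts -> /26 (62 usable): 192.168.98.0/26
33 hosts -> /26 (62 usable): 192.168.98.64/26
Allocation: 192.168.96.0/24 (154 hosts, 254 usable); 192.168.97.0/24 (139 hosts, 254 usable); 192.168.98.0/26 (56 hosts, 62 usable); 192.168.98.64/26 (33 hosts, 62 usable)


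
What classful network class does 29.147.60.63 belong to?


First octet: 29
Binary: 00011101
0xxxxxxx -> Class A (1-126)
Class A, default mask 255.0.0.0 (/8)


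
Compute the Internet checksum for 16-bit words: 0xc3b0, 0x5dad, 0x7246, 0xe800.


Sum all words (with carry folding):
+ 0xc3b0 = 0xc3b0
+ 0x5dad = 0x215e
+ 0x7246 = 0x93a4
+ 0xe800 = 0x7ba5
One's complement: ~0x7ba5
Checksum = 0x845a


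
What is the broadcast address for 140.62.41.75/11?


Network: 140.32.0.0/11
Host bits = 21
Set all host bits to 1:
Broadcast: 140.63.255.255


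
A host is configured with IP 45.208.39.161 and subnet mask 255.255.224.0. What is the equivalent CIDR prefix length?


Binary: 11111111.11111111.11100000.00000000
Count leading 1s
Prefix: /19
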